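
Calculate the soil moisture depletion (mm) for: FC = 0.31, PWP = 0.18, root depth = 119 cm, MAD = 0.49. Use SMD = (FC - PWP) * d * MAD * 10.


SMD = (FC - PWP) * d * MAD * 10
SMD = (0.31 - 0.18) * 119 * 0.49 * 10
SMD = 0.1300 * 119 * 0.49 * 10

75.8030 mm


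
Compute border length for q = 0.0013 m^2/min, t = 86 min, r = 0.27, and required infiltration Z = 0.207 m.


L = q*t/((1+r)*Z)
L = 0.0013*86/((1+0.27)*0.207)
L = 0.1118/0.26289

0.4253 m


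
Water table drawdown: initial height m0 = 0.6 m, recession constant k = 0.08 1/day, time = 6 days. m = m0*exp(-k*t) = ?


m = m0 * exp(-k*t)
m = 0.6 * exp(-0.08 * 6)
m = 0.6 * exp(-0.4800)

0.3713 m


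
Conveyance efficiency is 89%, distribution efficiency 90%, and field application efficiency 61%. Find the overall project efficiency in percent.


Ec = 0.89, Eb = 0.9, Ea = 0.61
E = 0.89 * 0.9 * 0.61 * 100 = 48.8610%

48.8610 %


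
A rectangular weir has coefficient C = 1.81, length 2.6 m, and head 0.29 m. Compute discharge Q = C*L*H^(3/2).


Q = C * L * H^(3/2) = 1.81 * 2.6 * 0.29^1.5 = 1.81 * 2.6 * 0.156170

0.7349 m^3/s


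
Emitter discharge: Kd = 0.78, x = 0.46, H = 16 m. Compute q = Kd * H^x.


q = Kd * H^x = 0.78 * 16^0.46 = 0.78 * 3.580100

2.7925 L/h


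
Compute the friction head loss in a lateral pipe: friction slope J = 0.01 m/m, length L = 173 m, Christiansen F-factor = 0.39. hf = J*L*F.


hf = J * L * F = 0.01 * 173 * 0.39 = 0.6747 m

0.6747 m


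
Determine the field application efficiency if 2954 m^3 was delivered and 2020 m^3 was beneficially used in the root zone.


Ea = V_root / V_field * 100 = 2020 / 2954 * 100 = 68.3819%

68.3819 %


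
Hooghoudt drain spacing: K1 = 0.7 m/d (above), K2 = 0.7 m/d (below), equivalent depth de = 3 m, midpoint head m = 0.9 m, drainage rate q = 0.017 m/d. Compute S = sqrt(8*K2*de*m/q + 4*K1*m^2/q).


S^2 = 8*K2*de*m/q + 4*K1*m^2/q
S^2 = 8*0.7*3*0.9/0.017 + 4*0.7*0.9^2/0.017
S = sqrt(1022.8235)

31.9816 m


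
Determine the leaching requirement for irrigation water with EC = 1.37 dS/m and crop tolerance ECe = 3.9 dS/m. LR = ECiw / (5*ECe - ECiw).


LR = ECiw / (5*ECe - ECiw)
LR = 1.37 / (5*3.9 - 1.37)
LR = 1.37 / 18.1300

0.0756


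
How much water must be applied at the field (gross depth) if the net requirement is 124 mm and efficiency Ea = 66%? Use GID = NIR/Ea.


Ea = 66% = 0.66
GID = NIR / Ea = 124 / 0.66 = 187.8788 mm

187.8788 mm


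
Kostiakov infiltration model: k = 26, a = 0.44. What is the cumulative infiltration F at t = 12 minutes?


F = k * t^a = 26 * 12^0.44
F = 26 * 2.984281

77.5913 mm


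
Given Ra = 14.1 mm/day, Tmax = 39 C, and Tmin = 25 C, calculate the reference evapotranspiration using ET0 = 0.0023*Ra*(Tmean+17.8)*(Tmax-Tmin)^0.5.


Tmean = (Tmax + Tmin)/2 = (39 + 25)/2 = 32.0
ET0 = 0.0023 * 14.1 * (32.0 + 17.8) * sqrt(39 - 25)
ET0 = 0.0023 * 14.1 * 49.8 * 3.741657

6.0428 mm/day


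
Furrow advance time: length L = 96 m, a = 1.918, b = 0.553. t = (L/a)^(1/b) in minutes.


t = (L/a)^(1/b)
t = (96/1.918)^(1/0.553)
t = 50.052138^(1/0.553)

1183.3058 min


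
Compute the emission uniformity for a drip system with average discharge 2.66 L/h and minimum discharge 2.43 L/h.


EU = (q_min/q_avg)*100 = (2.43/2.66)*100 = 91.3534%

91.3534 %


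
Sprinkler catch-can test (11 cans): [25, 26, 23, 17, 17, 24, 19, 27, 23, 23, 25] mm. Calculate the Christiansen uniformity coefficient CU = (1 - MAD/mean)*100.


mean = 22.636364 mm
MAD = 2.710744 mm
CU = (1 - 2.710744/22.636364)*100

88.0248 %


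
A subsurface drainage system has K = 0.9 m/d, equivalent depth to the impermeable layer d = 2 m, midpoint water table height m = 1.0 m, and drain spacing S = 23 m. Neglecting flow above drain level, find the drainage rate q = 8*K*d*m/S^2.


q = 8*K*d*m/S^2
q = 8*0.9*2*1.0/23^2
q = 14.4000 / 529

0.0272 m/d


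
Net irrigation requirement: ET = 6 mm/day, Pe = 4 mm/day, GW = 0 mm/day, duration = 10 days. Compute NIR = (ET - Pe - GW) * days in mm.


Daily deficit = ET - Pe - GW = 6 - 4 - 0 = 2 mm/day
NIR = 2 * 10 = 20 mm

20.0000 mm


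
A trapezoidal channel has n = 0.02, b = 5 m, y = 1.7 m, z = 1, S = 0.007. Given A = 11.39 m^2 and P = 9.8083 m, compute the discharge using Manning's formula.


R = A/P = 11.39/9.8083 = 1.161261
Q = (1/0.02) * 11.39 * 1.161261^(2/3) * 0.007^0.5

52.6416 m^3/s


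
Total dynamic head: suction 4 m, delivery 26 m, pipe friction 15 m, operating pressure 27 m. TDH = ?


TDH = Hs + Hd + hf + Hp = 4 + 26 + 15 + 27 = 72

72 m


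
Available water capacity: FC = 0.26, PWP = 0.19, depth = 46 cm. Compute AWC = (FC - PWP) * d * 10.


AWC = (FC - PWP) * d * 10
AWC = (0.26 - 0.19) * 46 * 10
AWC = 0.0700 * 46 * 10

32.2000 mm


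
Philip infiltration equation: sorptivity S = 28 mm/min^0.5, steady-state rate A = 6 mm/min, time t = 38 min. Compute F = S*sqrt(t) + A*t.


F = S*sqrt(t) + A*t
F = 28*sqrt(38) + 6*38
F = 28*6.164414 + 228

400.6036 mm


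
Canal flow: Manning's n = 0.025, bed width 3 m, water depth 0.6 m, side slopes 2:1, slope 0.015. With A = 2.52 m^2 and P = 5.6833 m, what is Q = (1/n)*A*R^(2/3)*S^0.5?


R = A/P = 2.52/5.6833 = 0.443404
Q = (1/0.025) * 2.52 * 0.443404^(2/3) * 0.015^0.5

7.1786 m^3/s


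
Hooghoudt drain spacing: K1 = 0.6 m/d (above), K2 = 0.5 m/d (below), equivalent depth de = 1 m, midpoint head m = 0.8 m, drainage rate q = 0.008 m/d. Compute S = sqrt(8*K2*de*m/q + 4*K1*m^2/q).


S^2 = 8*K2*de*m/q + 4*K1*m^2/q
S^2 = 8*0.5*1*0.8/0.008 + 4*0.6*0.8^2/0.008
S = sqrt(592.0000)

24.3311 m


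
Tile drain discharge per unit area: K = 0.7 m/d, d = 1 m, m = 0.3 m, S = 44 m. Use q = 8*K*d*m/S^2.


q = 8*K*d*m/S^2
q = 8*0.7*1*0.3/44^2
q = 1.6800 / 1936

8.6777e-04 m/d


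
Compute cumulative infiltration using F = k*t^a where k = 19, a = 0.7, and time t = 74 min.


F = k * t^a = 19 * 74^0.7
F = 19 * 20.345211

386.5590 mm


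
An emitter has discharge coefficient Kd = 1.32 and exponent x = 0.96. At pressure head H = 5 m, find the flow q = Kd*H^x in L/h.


q = Kd * H^x = 1.32 * 5^0.96 = 1.32 * 4.688255

6.1885 L/h


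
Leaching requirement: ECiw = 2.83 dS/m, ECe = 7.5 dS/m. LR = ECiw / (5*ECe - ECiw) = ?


LR = ECiw / (5*ECe - ECiw)
LR = 2.83 / (5*7.5 - 2.83)
LR = 2.83 / 34.6700

0.0816


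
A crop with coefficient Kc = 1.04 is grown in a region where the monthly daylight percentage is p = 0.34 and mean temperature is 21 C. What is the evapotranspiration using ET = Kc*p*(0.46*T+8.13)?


ET = Kc * p * (0.46*T + 8.13)
ET = 1.04 * 0.34 * (0.46*21 + 8.13)
ET = 1.04 * 0.34 * 17.7900

6.2905 mm/day


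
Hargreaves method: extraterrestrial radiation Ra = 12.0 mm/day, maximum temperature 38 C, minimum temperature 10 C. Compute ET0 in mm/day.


Tmean = (Tmax + Tmin)/2 = (38 + 10)/2 = 24.0
ET0 = 0.0023 * 12.0 * (24.0 + 17.8) * sqrt(38 - 10)
ET0 = 0.0023 * 12.0 * 41.8 * 5.291503

6.1047 mm/day


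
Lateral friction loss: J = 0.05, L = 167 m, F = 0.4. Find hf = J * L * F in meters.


hf = J * L * F = 0.05 * 167 * 0.4 = 3.3400 m

3.3400 m


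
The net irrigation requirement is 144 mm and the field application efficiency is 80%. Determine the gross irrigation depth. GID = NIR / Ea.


Ea = 80% = 0.8
GID = NIR / Ea = 144 / 0.8 = 180.0000 mm

180.0000 mm


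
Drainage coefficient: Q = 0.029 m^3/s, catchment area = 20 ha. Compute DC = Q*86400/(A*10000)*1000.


DC = Q * 86400 / (A * 10000) * 1000
DC = 0.029 * 86400 / (20 * 10000) * 1000
DC = 2505600.0000 / 200000

12.5280 mm/day


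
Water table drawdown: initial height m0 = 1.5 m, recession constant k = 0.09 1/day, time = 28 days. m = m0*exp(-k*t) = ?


m = m0 * exp(-k*t)
m = 1.5 * exp(-0.09 * 28)
m = 1.5 * exp(-2.5200)

0.1207 m


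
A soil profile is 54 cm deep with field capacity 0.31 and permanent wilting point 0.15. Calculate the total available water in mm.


AWC = (FC - PWP) * d * 10
AWC = (0.31 - 0.15) * 54 * 10
AWC = 0.1600 * 54 * 10

86.4000 mm


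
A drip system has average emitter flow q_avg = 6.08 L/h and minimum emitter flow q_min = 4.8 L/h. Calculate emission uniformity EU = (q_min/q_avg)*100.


EU = (q_min/q_avg)*100 = (4.8/6.08)*100 = 78.9474%

78.9474 %


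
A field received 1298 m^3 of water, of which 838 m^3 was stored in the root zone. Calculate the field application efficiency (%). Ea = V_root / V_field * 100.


Ea = V_root / V_field * 100 = 838 / 1298 * 100 = 64.5609%

64.5609 %


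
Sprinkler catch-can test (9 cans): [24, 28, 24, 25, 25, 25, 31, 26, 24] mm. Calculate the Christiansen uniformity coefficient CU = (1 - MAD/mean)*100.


mean = 25.777778 mm
MAD = 1.703704 mm
CU = (1 - 1.703704/25.777778)*100

93.3908 %


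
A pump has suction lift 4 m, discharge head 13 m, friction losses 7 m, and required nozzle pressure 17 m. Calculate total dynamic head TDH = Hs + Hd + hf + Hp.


TDH = Hs + Hd + hf + Hp = 4 + 13 + 7 + 17 = 41

41 m


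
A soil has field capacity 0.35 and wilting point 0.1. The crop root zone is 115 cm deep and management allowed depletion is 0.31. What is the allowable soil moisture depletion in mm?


SMD = (FC - PWP) * d * MAD * 10
SMD = (0.35 - 0.1) * 115 * 0.31 * 10
SMD = 0.2500 * 115 * 0.31 * 10

89.1250 mm


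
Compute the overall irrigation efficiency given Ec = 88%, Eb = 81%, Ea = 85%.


Ec = 0.88, Eb = 0.81, Ea = 0.85
E = 0.88 * 0.81 * 0.85 * 100 = 60.5880%

60.5880 %


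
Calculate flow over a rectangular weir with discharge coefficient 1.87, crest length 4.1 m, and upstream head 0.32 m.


Q = C * L * H^(3/2) = 1.87 * 4.1 * 0.32^1.5 = 1.87 * 4.1 * 0.181019

1.3879 m^3/s


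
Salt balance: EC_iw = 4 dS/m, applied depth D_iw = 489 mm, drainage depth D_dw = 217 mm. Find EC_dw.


EC_dw = EC_iw * D_iw / D_dw
EC_dw = 4 * 489 / 217
EC_dw = 1956 / 217

9.0138 dS/m


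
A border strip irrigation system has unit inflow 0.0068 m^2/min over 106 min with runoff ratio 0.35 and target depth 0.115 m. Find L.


L = q*t/((1+r)*Z)
L = 0.0068*106/((1+0.35)*0.115)
L = 0.7208/0.15525

4.6428 m


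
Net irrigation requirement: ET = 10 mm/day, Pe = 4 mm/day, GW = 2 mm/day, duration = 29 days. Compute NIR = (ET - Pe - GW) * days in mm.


Daily deficit = ET - Pe - GW = 10 - 4 - 2 = 4 mm/day
NIR = 4 * 29 = 116 mm

116.0000 mm


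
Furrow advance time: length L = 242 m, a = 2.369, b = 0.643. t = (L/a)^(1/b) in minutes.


t = (L/a)^(1/b)
t = (242/2.369)^(1/0.643)
t = 102.152807^(1/0.643)

1332.9261 min


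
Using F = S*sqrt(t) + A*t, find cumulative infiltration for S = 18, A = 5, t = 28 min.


F = S*sqrt(t) + A*t
F = 18*sqrt(28) + 5*28
F = 18*5.291503 + 140

235.2471 mm


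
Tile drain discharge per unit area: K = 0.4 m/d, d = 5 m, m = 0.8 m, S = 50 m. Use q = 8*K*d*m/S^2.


q = 8*K*d*m/S^2
q = 8*0.4*5*0.8/50^2
q = 12.8000 / 2500

0.0051 m/d


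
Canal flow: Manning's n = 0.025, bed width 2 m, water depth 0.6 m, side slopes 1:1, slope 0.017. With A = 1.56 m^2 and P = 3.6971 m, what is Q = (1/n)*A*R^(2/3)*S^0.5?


R = A/P = 1.56/3.6971 = 0.421952
Q = (1/0.025) * 1.56 * 0.421952^(2/3) * 0.017^0.5

4.5770 m^3/s


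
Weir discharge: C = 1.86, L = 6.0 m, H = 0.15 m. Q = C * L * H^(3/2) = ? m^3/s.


Q = C * L * H^(3/2) = 1.86 * 6.0 * 0.15^1.5 = 1.86 * 6.0 * 0.058095

0.6483 m^3/s


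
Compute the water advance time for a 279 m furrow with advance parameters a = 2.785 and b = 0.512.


t = (L/a)^(1/b)
t = (279/2.785)^(1/0.512)
t = 100.179533^(1/0.512)

8086.7029 min


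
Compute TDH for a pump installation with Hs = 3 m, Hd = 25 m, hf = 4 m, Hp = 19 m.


TDH = Hs + Hd + hf + Hp = 3 + 25 + 4 + 19 = 51

51 m


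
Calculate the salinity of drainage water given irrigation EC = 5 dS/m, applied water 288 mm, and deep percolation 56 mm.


EC_dw = EC_iw * D_iw / D_dw
EC_dw = 5 * 288 / 56
EC_dw = 1440 / 56

25.7143 dS/m


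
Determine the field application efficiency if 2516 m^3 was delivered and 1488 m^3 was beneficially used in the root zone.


Ea = V_root / V_field * 100 = 1488 / 2516 * 100 = 59.1415%

59.1415 %


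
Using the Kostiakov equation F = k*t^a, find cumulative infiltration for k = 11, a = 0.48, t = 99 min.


F = k * t^a = 11 * 99^0.48
F = 11 * 9.076217

99.8384 mm


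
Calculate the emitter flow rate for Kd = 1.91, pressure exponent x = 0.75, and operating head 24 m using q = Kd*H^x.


q = Kd * H^x = 1.91 * 24^0.75 = 1.91 * 10.843224

20.7106 L/h


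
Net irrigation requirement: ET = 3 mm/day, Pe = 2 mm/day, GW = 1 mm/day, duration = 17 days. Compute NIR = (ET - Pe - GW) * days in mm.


Daily deficit = ET - Pe - GW = 3 - 2 - 1 = 0 mm/day
NIR = 0 * 17 = 0 mm

0 mm


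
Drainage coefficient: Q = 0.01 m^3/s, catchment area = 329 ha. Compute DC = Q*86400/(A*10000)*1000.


DC = Q * 86400 / (A * 10000) * 1000
DC = 0.01 * 86400 / (329 * 10000) * 1000
DC = 864000.0000 / 3290000

0.2626 mm/day


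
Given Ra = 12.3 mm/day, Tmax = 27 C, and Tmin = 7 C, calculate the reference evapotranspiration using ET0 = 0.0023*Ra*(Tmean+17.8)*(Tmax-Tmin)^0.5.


Tmean = (Tmax + Tmin)/2 = (27 + 7)/2 = 17.0
ET0 = 0.0023 * 12.3 * (17.0 + 17.8) * sqrt(27 - 7)
ET0 = 0.0023 * 12.3 * 34.8 * 4.472136

4.4028 mm/day


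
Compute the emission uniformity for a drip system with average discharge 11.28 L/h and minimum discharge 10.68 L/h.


EU = (q_min/q_avg)*100 = (10.68/11.28)*100 = 94.6809%

94.6809 %


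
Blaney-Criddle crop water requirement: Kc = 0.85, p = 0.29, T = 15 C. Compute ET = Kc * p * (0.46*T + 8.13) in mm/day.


ET = Kc * p * (0.46*T + 8.13)
ET = 0.85 * 0.29 * (0.46*15 + 8.13)
ET = 0.85 * 0.29 * 15.0300

3.7049 mm/day


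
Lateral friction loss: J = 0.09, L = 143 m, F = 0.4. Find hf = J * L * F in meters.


hf = J * L * F = 0.09 * 143 * 0.4 = 5.1480 m

5.1480 m


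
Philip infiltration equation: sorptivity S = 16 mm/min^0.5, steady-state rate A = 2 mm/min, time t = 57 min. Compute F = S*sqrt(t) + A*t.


F = S*sqrt(t) + A*t
F = 16*sqrt(57) + 2*57
F = 16*7.549834 + 114

234.7973 mm


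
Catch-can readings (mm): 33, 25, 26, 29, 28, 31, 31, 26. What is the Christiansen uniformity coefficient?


mean = 28.625000 mm
MAD = 2.375000 mm
CU = (1 - 2.375000/28.625000)*100

91.7031 %


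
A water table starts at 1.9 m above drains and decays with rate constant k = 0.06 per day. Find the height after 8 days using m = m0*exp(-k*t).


m = m0 * exp(-k*t)
m = 1.9 * exp(-0.06 * 8)
m = 1.9 * exp(-0.4800)

1.1757 m


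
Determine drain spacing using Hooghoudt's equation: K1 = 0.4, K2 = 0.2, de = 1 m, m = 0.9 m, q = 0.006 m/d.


S^2 = 8*K2*de*m/q + 4*K1*m^2/q
S^2 = 8*0.2*1*0.9/0.006 + 4*0.4*0.9^2/0.006
S = sqrt(456.0000)

21.3542 m


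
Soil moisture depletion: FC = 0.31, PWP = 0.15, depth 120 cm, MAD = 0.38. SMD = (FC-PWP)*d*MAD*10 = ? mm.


SMD = (FC - PWP) * d * MAD * 10
SMD = (0.31 - 0.15) * 120 * 0.38 * 10
SMD = 0.1600 * 120 * 0.38 * 10

72.9600 mm


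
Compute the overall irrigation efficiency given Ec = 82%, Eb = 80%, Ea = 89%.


Ec = 0.82, Eb = 0.8, Ea = 0.89
E = 0.82 * 0.8 * 0.89 * 100 = 58.3840%

58.3840 %


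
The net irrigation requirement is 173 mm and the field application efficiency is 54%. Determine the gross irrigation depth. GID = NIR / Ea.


Ea = 54% = 0.54
GID = NIR / Ea = 173 / 0.54 = 320.3704 mm

320.3704 mm


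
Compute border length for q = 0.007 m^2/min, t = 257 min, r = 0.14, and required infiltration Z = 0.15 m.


L = q*t/((1+r)*Z)
L = 0.007*257/((1+0.14)*0.15)
L = 1.799/0.171

10.5205 m


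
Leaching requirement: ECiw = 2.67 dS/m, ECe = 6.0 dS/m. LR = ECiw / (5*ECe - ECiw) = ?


LR = ECiw / (5*ECe - ECiw)
LR = 2.67 / (5*6.0 - 2.67)
LR = 2.67 / 27.3300

0.0977


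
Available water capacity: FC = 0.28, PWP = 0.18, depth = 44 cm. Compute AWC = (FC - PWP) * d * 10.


AWC = (FC - PWP) * d * 10
AWC = (0.28 - 0.18) * 44 * 10
AWC = 0.1000 * 44 * 10

44.0000 mm


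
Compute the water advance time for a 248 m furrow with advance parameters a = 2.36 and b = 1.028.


t = (L/a)^(1/b)
t = (248/2.36)^(1/1.028)
t = 105.084746^(1/1.028)

92.5717 min


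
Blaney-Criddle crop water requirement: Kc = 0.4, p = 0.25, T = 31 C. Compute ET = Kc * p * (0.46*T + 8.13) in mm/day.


ET = Kc * p * (0.46*T + 8.13)
ET = 0.4 * 0.25 * (0.46*31 + 8.13)
ET = 0.4 * 0.25 * 22.3900

2.2390 mm/day


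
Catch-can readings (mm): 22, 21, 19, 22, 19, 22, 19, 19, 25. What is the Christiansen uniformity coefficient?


mean = 20.888889 mm
MAD = 1.679012 mm
CU = (1 - 1.679012/20.888889)*100

91.9622 %


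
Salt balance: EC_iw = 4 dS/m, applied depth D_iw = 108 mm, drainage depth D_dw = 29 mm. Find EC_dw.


EC_dw = EC_iw * D_iw / D_dw
EC_dw = 4 * 108 / 29
EC_dw = 432 / 29

14.8966 dS/m


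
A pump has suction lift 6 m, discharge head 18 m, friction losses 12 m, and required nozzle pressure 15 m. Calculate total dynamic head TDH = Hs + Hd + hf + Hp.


TDH = Hs + Hd + hf + Hp = 6 + 18 + 12 + 15 = 51

51 m


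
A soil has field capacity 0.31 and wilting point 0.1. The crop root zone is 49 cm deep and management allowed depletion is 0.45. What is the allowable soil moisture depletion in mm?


SMD = (FC - PWP) * d * MAD * 10
SMD = (0.31 - 0.1) * 49 * 0.45 * 10
SMD = 0.2100 * 49 * 0.45 * 10

46.3050 mm


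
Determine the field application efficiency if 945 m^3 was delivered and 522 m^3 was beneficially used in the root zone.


Ea = V_root / V_field * 100 = 522 / 945 * 100 = 55.2381%

55.2381 %


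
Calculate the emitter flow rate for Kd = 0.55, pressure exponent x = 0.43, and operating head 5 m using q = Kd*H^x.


q = Kd * H^x = 0.55 * 5^0.43 = 0.55 * 1.997823

1.0988 L/h


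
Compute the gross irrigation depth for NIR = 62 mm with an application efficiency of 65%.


Ea = 65% = 0.65
GID = NIR / Ea = 62 / 0.65 = 95.3846 mm

95.3846 mm


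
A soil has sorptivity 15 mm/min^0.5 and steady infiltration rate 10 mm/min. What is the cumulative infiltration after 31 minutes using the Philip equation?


F = S*sqrt(t) + A*t
F = 15*sqrt(31) + 10*31
F = 15*5.567764 + 310

393.5165 mm


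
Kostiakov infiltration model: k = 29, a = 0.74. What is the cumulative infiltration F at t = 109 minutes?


F = k * t^a = 29 * 109^0.74
F = 29 * 32.188120

933.4555 mm


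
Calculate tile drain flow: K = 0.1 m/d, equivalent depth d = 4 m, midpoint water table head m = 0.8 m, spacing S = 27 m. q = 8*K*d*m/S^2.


q = 8*K*d*m/S^2
q = 8*0.1*4*0.8/27^2
q = 2.5600 / 729

0.0035 m/d


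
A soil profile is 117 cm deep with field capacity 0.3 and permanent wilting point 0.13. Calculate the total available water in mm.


AWC = (FC - PWP) * d * 10
AWC = (0.3 - 0.13) * 117 * 10
AWC = 0.1700 * 117 * 10

198.9000 mm


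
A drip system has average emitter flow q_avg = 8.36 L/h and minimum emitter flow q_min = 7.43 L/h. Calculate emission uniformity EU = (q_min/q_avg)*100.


EU = (q_min/q_avg)*100 = (7.43/8.36)*100 = 88.8756%

88.8756 %


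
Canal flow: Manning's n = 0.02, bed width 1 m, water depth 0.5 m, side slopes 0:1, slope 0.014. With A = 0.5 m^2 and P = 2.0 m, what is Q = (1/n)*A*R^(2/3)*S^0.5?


R = A/P = 0.5/2.0 = 0.250000
Q = (1/0.02) * 0.5 * 0.250000^(2/3) * 0.014^0.5

1.1739 m^3/s


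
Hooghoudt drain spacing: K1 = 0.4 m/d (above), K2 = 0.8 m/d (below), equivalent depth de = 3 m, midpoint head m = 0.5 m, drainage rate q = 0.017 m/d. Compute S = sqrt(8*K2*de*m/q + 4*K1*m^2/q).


S^2 = 8*K2*de*m/q + 4*K1*m^2/q
S^2 = 8*0.8*3*0.5/0.017 + 4*0.4*0.5^2/0.017
S = sqrt(588.2353)

24.2536 m


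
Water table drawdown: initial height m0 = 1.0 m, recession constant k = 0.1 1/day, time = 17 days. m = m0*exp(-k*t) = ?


m = m0 * exp(-k*t)
m = 1.0 * exp(-0.1 * 17)
m = 1.0 * exp(-1.7000)

0.1827 m


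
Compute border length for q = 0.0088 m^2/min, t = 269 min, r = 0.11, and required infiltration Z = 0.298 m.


L = q*t/((1+r)*Z)
L = 0.0088*269/((1+0.11)*0.298)
L = 2.3672/0.33078

7.1564 m


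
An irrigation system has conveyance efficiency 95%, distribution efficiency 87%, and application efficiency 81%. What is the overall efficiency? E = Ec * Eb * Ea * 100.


Ec = 0.95, Eb = 0.87, Ea = 0.81
E = 0.95 * 0.87 * 0.81 * 100 = 66.9465%

66.9465 %


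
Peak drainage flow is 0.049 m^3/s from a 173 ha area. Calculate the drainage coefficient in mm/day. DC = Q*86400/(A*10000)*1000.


DC = Q * 86400 / (A * 10000) * 1000
DC = 0.049 * 86400 / (173 * 10000) * 1000
DC = 4233600.0000 / 1730000

2.4472 mm/day


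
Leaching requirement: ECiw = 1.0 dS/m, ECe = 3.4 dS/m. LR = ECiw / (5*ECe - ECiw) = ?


LR = ECiw / (5*ECe - ECiw)
LR = 1.0 / (5*3.4 - 1.0)
LR = 1.0 / 16.0000

0.0625


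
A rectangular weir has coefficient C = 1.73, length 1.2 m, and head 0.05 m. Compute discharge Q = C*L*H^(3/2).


Q = C * L * H^(3/2) = 1.73 * 1.2 * 0.05^1.5 = 1.73 * 1.2 * 0.011180

0.0232 m^3/s


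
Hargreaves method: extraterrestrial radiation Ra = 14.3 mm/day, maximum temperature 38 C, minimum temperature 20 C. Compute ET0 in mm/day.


Tmean = (Tmax + Tmin)/2 = (38 + 20)/2 = 29.0
ET0 = 0.0023 * 14.3 * (29.0 + 17.8) * sqrt(38 - 20)
ET0 = 0.0023 * 14.3 * 46.8 * 4.242641

6.5305 mm/day


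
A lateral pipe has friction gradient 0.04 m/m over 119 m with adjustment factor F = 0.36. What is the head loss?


hf = J * L * F = 0.04 * 119 * 0.36 = 1.7136 m

1.7136 m


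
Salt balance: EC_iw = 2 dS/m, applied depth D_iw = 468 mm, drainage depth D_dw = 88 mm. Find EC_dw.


EC_dw = EC_iw * D_iw / D_dw
EC_dw = 2 * 468 / 88
EC_dw = 936 / 88

10.6364 dS/m


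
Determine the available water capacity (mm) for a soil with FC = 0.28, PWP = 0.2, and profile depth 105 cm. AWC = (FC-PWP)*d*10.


AWC = (FC - PWP) * d * 10
AWC = (0.28 - 0.2) * 105 * 10
AWC = 0.0800 * 105 * 10

84.0000 mm


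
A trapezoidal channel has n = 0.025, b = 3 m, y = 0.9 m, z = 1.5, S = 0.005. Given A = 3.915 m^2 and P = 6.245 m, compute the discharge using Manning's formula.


R = A/P = 3.915/6.245 = 0.626902
Q = (1/0.025) * 3.915 * 0.626902^(2/3) * 0.005^0.5

8.1110 m^3/s


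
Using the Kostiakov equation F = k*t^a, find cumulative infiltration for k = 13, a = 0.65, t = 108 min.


F = k * t^a = 13 * 108^0.65
F = 13 * 20.976134

272.6897 mm


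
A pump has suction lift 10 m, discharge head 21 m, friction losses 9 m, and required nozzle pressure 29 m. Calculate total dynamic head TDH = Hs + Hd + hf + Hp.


TDH = Hs + Hd + hf + Hp = 10 + 21 + 9 + 29 = 69

69 m


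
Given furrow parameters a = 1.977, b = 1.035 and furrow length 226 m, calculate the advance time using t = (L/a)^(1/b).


t = (L/a)^(1/b)
t = (226/1.977)^(1/1.035)
t = 114.314618^(1/1.035)

97.3877 min


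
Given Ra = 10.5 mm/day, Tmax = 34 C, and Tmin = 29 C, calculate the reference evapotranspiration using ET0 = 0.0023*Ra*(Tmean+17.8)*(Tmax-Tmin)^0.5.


Tmean = (Tmax + Tmin)/2 = (34 + 29)/2 = 31.5
ET0 = 0.0023 * 10.5 * (31.5 + 17.8) * sqrt(34 - 29)
ET0 = 0.0023 * 10.5 * 49.3 * 2.236068

2.6623 mm/day


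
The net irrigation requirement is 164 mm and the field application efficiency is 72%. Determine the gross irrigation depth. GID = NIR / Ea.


Ea = 72% = 0.72
GID = NIR / Ea = 164 / 0.72 = 227.7778 mm

227.7778 mm


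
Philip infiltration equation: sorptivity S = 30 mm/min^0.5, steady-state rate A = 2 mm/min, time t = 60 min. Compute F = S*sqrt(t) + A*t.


F = S*sqrt(t) + A*t
F = 30*sqrt(60) + 2*60
F = 30*7.745967 + 120

352.3790 mm


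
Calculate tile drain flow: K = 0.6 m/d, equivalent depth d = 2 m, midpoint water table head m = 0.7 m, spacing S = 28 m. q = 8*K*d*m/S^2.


q = 8*K*d*m/S^2
q = 8*0.6*2*0.7/28^2
q = 6.7200 / 784

0.0086 m/d


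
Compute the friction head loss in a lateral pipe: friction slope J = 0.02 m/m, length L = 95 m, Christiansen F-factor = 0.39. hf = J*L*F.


hf = J * L * F = 0.02 * 95 * 0.39 = 0.7410 m

0.7410 m


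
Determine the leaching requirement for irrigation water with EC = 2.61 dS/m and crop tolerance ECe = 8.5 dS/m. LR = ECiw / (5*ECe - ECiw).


LR = ECiw / (5*ECe - ECiw)
LR = 2.61 / (5*8.5 - 2.61)
LR = 2.61 / 39.8900

0.0654


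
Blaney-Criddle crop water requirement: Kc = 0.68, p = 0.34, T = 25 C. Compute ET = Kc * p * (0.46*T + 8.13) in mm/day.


ET = Kc * p * (0.46*T + 8.13)
ET = 0.68 * 0.34 * (0.46*25 + 8.13)
ET = 0.68 * 0.34 * 19.6300

4.5385 mm/day


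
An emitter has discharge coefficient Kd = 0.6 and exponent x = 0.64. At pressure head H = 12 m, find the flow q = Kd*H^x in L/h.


q = Kd * H^x = 0.6 * 12^0.64 = 0.6 * 4.905418

2.9433 L/h


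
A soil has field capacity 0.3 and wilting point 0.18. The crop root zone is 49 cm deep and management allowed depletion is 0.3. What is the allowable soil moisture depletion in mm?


SMD = (FC - PWP) * d * MAD * 10
SMD = (0.3 - 0.18) * 49 * 0.3 * 10
SMD = 0.1200 * 49 * 0.3 * 10

17.6400 mm


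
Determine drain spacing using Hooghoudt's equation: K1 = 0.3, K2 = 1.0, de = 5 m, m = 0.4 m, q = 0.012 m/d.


S^2 = 8*K2*de*m/q + 4*K1*m^2/q
S^2 = 8*1.0*5*0.4/0.012 + 4*0.3*0.4^2/0.012
S = sqrt(1349.3333)

36.7333 m


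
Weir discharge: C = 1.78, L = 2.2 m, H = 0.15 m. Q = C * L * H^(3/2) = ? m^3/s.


Q = C * L * H^(3/2) = 1.78 * 2.2 * 0.15^1.5 = 1.78 * 2.2 * 0.058095

0.2275 m^3/s


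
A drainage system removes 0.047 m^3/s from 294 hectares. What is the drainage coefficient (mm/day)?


DC = Q * 86400 / (A * 10000) * 1000
DC = 0.047 * 86400 / (294 * 10000) * 1000
DC = 4060800.0000 / 2940000

1.3812 mm/day


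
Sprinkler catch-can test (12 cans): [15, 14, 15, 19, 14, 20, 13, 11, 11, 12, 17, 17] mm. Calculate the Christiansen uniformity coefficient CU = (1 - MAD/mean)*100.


mean = 14.833333 mm
MAD = 2.333333 mm
CU = (1 - 2.333333/14.833333)*100

84.2697 %


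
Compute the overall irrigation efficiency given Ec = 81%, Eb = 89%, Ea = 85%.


Ec = 0.81, Eb = 0.89, Ea = 0.85
E = 0.81 * 0.89 * 0.85 * 100 = 61.2765%

61.2765 %


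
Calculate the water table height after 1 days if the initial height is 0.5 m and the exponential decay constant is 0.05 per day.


m = m0 * exp(-k*t)
m = 0.5 * exp(-0.05 * 1)
m = 0.5 * exp(-0.0500)

0.4756 m


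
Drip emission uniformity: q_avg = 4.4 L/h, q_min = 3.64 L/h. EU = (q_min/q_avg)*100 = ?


EU = (q_min/q_avg)*100 = (3.64/4.4)*100 = 82.7273%

82.7273 %


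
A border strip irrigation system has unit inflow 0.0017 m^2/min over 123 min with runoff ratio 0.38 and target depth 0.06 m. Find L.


L = q*t/((1+r)*Z)
L = 0.0017*123/((1+0.38)*0.06)
L = 0.2091/0.0828

2.5254 m


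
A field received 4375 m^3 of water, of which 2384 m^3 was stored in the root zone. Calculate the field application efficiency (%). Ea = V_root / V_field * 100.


Ea = V_root / V_field * 100 = 2384 / 4375 * 100 = 54.4914%

54.4914 %


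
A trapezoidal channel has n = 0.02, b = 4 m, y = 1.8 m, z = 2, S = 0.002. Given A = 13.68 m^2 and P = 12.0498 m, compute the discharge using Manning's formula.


R = A/P = 13.68/12.0498 = 1.135289
Q = (1/0.02) * 13.68 * 1.135289^(2/3) * 0.002^0.5

33.2896 m^3/s


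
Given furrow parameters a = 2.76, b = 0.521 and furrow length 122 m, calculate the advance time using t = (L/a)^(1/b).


t = (L/a)^(1/b)
t = (122/2.76)^(1/0.521)
t = 44.202899^(1/0.521)

1439.6430 min


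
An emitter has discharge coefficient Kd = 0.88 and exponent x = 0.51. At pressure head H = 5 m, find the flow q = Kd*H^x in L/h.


q = Kd * H^x = 0.88 * 5^0.51 = 0.88 * 2.272347

1.9997 L/h


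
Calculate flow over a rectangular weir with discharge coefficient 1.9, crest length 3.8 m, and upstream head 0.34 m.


Q = C * L * H^(3/2) = 1.9 * 3.8 * 0.34^1.5 = 1.9 * 3.8 * 0.198252

1.4314 m^3/s


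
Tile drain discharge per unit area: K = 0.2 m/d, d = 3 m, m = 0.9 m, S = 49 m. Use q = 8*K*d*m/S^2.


q = 8*K*d*m/S^2
q = 8*0.2*3*0.9/49^2
q = 4.3200 / 2401

0.0018 m/d


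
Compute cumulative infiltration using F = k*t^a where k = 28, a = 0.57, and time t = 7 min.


F = k * t^a = 28 * 7^0.57
F = 28 * 3.031837

84.8914 mm


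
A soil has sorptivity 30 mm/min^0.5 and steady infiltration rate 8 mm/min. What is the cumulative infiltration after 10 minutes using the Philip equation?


F = S*sqrt(t) + A*t
F = 30*sqrt(10) + 8*10
F = 30*3.162278 + 80

174.8683 mm


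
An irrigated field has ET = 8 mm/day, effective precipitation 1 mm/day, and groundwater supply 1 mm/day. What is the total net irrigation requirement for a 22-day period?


Daily deficit = ET - Pe - GW = 8 - 1 - 1 = 6 mm/day
NIR = 6 * 22 = 132 mm

132.0000 mm


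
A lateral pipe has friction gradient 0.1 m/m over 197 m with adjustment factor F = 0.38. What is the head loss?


hf = J * L * F = 0.1 * 197 * 0.38 = 7.4860 m

7.4860 m


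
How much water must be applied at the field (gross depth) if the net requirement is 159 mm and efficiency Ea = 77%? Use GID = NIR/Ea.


Ea = 77% = 0.77
GID = NIR / Ea = 159 / 0.77 = 206.4935 mm

206.4935 mm


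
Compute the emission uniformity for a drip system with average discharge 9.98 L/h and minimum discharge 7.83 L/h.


EU = (q_min/q_avg)*100 = (7.83/9.98)*100 = 78.4569%

78.4569 %


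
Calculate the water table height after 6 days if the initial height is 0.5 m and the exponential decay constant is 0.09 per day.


m = m0 * exp(-k*t)
m = 0.5 * exp(-0.09 * 6)
m = 0.5 * exp(-0.5400)

0.2914 m


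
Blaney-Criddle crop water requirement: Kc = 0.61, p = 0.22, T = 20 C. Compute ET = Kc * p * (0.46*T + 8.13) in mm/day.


ET = Kc * p * (0.46*T + 8.13)
ET = 0.61 * 0.22 * (0.46*20 + 8.13)
ET = 0.61 * 0.22 * 17.3300

2.3257 mm/day


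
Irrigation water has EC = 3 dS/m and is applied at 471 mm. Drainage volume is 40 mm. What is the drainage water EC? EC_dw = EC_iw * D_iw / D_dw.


EC_dw = EC_iw * D_iw / D_dw
EC_dw = 3 * 471 / 40
EC_dw = 1413 / 40

35.3250 dS/m


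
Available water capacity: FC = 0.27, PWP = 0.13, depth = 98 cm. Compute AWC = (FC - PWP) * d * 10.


AWC = (FC - PWP) * d * 10
AWC = (0.27 - 0.13) * 98 * 10
AWC = 0.1400 * 98 * 10

137.2000 mm


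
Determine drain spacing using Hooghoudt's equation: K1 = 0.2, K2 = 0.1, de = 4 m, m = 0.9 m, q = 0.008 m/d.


S^2 = 8*K2*de*m/q + 4*K1*m^2/q
S^2 = 8*0.1*4*0.9/0.008 + 4*0.2*0.9^2/0.008
S = sqrt(441.0000)

21.0000 m


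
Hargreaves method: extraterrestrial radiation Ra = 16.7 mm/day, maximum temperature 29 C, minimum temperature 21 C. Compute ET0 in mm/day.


Tmean = (Tmax + Tmin)/2 = (29 + 21)/2 = 25.0
ET0 = 0.0023 * 16.7 * (25.0 + 17.8) * sqrt(29 - 21)
ET0 = 0.0023 * 16.7 * 42.8 * 2.828427

4.6498 mm/day


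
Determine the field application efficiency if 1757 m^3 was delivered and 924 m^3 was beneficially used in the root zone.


Ea = V_root / V_field * 100 = 924 / 1757 * 100 = 52.5896%

52.5896 %


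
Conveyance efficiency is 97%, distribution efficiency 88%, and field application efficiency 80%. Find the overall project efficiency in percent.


Ec = 0.97, Eb = 0.88, Ea = 0.8
E = 0.97 * 0.88 * 0.8 * 100 = 68.2880%

68.2880 %


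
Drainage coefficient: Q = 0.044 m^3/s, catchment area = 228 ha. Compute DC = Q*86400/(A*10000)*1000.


DC = Q * 86400 / (A * 10000) * 1000
DC = 0.044 * 86400 / (228 * 10000) * 1000
DC = 3801600.0000 / 2280000

1.6674 mm/day


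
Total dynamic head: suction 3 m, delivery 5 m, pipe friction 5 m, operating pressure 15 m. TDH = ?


TDH = Hs + Hd + hf + Hp = 3 + 5 + 5 + 15 = 28

28 m


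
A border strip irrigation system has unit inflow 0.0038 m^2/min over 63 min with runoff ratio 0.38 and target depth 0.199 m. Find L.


L = q*t/((1+r)*Z)
L = 0.0038*63/((1+0.38)*0.199)
L = 0.2394/0.27462

0.8718 m


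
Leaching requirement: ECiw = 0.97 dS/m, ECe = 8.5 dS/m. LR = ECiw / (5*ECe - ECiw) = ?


LR = ECiw / (5*ECe - ECiw)
LR = 0.97 / (5*8.5 - 0.97)
LR = 0.97 / 41.5300

0.0234


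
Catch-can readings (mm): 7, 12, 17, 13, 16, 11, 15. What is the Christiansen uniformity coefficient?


mean = 13.000000 mm
MAD = 2.571429 mm
CU = (1 - 2.571429/13.000000)*100

80.2198 %


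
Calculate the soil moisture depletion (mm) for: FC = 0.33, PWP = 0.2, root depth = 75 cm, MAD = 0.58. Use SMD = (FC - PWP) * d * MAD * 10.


SMD = (FC - PWP) * d * MAD * 10
SMD = (0.33 - 0.2) * 75 * 0.58 * 10
SMD = 0.1300 * 75 * 0.58 * 10

56.5500 mm


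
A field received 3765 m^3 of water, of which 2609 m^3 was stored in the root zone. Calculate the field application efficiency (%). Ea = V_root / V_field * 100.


Ea = V_root / V_field * 100 = 2609 / 3765 * 100 = 69.2961%

69.2961 %


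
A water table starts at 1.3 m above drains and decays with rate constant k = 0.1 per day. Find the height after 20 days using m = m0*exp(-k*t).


m = m0 * exp(-k*t)
m = 1.3 * exp(-0.1 * 20)
m = 1.3 * exp(-2.0000)

0.1759 m


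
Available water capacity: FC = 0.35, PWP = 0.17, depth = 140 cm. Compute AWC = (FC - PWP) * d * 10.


AWC = (FC - PWP) * d * 10
AWC = (0.35 - 0.17) * 140 * 10
AWC = 0.1800 * 140 * 10

252.0000 mm


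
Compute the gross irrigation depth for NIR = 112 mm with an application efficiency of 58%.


Ea = 58% = 0.58
GID = NIR / Ea = 112 / 0.58 = 193.1034 mm

193.1034 mm


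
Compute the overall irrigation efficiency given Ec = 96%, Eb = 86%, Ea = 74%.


Ec = 0.96, Eb = 0.86, Ea = 0.74
E = 0.96 * 0.86 * 0.74 * 100 = 61.0944%

61.0944 %


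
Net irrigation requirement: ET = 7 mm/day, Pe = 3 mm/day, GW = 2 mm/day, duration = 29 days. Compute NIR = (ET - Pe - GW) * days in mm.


Daily deficit = ET - Pe - GW = 7 - 3 - 2 = 2 mm/day
NIR = 2 * 29 = 58 mm

58.0000 mm


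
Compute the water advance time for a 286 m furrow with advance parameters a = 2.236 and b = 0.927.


t = (L/a)^(1/b)
t = (286/2.236)^(1/0.927)
t = 127.906977^(1/0.927)

187.4171 min


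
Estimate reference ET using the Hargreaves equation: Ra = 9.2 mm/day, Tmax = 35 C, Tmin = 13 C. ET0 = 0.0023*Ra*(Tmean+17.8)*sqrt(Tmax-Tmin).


Tmean = (Tmax + Tmin)/2 = (35 + 13)/2 = 24.0
ET0 = 0.0023 * 9.2 * (24.0 + 17.8) * sqrt(35 - 13)
ET0 = 0.0023 * 9.2 * 41.8 * 4.690416

4.1486 mm/day


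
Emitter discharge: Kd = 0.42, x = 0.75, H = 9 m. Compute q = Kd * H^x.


q = Kd * H^x = 0.42 * 9^0.75 = 0.42 * 5.196152

2.1824 L/h


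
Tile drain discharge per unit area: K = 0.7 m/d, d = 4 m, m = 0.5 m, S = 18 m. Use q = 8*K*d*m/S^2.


q = 8*K*d*m/S^2
q = 8*0.7*4*0.5/18^2
q = 11.2000 / 324

0.0346 m/d


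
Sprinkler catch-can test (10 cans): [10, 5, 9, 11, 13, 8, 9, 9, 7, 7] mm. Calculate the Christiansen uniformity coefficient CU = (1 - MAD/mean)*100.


mean = 8.800000 mm
MAD = 1.640000 mm
CU = (1 - 1.640000/8.800000)*100

81.3636 %


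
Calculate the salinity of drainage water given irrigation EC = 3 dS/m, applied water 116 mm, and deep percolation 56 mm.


EC_dw = EC_iw * D_iw / D_dw
EC_dw = 3 * 116 / 56
EC_dw = 348 / 56

6.2143 dS/m


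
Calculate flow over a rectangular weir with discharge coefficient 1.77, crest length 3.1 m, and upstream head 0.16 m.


Q = C * L * H^(3/2) = 1.77 * 3.1 * 0.16^1.5 = 1.77 * 3.1 * 0.064000

0.3512 m^3/s


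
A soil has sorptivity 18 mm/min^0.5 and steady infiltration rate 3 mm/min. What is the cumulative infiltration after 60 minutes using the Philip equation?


F = S*sqrt(t) + A*t
F = 18*sqrt(60) + 3*60
F = 18*7.745967 + 180

319.4274 mm


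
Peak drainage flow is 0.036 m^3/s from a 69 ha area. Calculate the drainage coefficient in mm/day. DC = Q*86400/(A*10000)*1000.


DC = Q * 86400 / (A * 10000) * 1000
DC = 0.036 * 86400 / (69 * 10000) * 1000
DC = 3110400.0000 / 690000

4.5078 mm/day


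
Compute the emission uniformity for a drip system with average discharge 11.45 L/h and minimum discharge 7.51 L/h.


EU = (q_min/q_avg)*100 = (7.51/11.45)*100 = 65.5895%

65.5895 %


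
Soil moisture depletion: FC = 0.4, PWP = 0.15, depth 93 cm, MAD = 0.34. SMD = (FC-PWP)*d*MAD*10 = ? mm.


SMD = (FC - PWP) * d * MAD * 10
SMD = (0.4 - 0.15) * 93 * 0.34 * 10
SMD = 0.2500 * 93 * 0.34 * 10

79.0500 mm


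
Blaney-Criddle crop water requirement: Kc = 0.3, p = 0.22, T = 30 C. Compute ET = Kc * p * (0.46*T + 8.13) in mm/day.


ET = Kc * p * (0.46*T + 8.13)
ET = 0.3 * 0.22 * (0.46*30 + 8.13)
ET = 0.3 * 0.22 * 21.9300

1.4474 mm/day


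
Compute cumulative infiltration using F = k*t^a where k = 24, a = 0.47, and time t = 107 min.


F = k * t^a = 24 * 107^0.47
F = 24 * 8.991049

215.7852 mm


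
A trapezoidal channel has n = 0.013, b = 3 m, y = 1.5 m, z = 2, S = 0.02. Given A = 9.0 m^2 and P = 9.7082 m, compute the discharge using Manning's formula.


R = A/P = 9.0/9.7082 = 0.927051
Q = (1/0.013) * 9.0 * 0.927051^(2/3) * 0.02^0.5

93.0858 m^3/s


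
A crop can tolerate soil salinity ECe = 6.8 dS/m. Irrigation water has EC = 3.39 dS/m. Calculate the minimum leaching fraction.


LR = ECiw / (5*ECe - ECiw)
LR = 3.39 / (5*6.8 - 3.39)
LR = 3.39 / 30.6100

0.1107


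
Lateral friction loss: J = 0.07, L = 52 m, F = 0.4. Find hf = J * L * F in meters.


hf = J * L * F = 0.07 * 52 * 0.4 = 1.4560 m

1.4560 m


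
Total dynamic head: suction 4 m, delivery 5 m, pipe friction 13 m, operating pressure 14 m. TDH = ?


TDH = Hs + Hd + hf + Hp = 4 + 5 + 13 + 14 = 36

36 m


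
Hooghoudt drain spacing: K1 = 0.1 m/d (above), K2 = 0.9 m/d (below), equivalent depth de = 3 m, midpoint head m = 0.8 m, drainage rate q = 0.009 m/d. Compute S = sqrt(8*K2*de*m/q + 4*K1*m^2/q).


S^2 = 8*K2*de*m/q + 4*K1*m^2/q
S^2 = 8*0.9*3*0.8/0.009 + 4*0.1*0.8^2/0.009
S = sqrt(1948.4444)

44.1412 m


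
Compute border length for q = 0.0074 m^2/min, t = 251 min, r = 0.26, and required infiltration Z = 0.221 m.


L = q*t/((1+r)*Z)
L = 0.0074*251/((1+0.26)*0.221)
L = 1.8574/0.27846

6.6703 m


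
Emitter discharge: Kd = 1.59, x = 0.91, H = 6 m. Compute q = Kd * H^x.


q = Kd * H^x = 1.59 * 6^0.91 = 1.59 * 5.106433

8.1192 L/h


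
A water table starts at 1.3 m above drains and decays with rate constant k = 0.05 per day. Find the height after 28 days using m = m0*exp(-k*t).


m = m0 * exp(-k*t)
m = 1.3 * exp(-0.05 * 28)
m = 1.3 * exp(-1.4000)

0.3206 m


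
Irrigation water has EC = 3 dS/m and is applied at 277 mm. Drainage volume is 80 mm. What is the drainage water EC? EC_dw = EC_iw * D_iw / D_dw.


EC_dw = EC_iw * D_iw / D_dw
EC_dw = 3 * 277 / 80
EC_dw = 831 / 80

10.3875 dS/m


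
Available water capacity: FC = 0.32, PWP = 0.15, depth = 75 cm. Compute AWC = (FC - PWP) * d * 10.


AWC = (FC - PWP) * d * 10
AWC = (0.32 - 0.15) * 75 * 10
AWC = 0.1700 * 75 * 10

127.5000 mm


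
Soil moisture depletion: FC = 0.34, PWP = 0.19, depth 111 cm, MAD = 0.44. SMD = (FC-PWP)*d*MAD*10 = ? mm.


SMD = (FC - PWP) * d * MAD * 10
SMD = (0.34 - 0.19) * 111 * 0.44 * 10
SMD = 0.1500 * 111 * 0.44 * 10

73.2600 mm


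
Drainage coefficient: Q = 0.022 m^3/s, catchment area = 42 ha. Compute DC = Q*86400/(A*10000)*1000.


DC = Q * 86400 / (A * 10000) * 1000
DC = 0.022 * 86400 / (42 * 10000) * 1000
DC = 1900800.0000 / 420000

4.5257 mm/day


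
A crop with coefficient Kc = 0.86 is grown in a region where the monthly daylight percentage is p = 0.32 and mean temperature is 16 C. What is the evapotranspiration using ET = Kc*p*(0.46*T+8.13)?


ET = Kc * p * (0.46*T + 8.13)
ET = 0.86 * 0.32 * (0.46*16 + 8.13)
ET = 0.86 * 0.32 * 15.4900

4.2628 mm/day


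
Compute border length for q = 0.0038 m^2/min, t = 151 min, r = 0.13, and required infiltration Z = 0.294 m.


L = q*t/((1+r)*Z)
L = 0.0038*151/((1+0.13)*0.294)
L = 0.5738/0.33222

1.7272 m


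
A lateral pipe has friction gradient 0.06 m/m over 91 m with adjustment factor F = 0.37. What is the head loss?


hf = J * L * F = 0.06 * 91 * 0.37 = 2.0202 m

2.0202 m


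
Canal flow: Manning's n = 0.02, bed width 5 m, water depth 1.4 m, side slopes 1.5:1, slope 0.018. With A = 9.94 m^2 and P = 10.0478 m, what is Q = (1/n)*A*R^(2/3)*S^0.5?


R = A/P = 9.94/10.0478 = 0.989271
Q = (1/0.02) * 9.94 * 0.989271^(2/3) * 0.018^0.5

66.2018 m^3/s
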